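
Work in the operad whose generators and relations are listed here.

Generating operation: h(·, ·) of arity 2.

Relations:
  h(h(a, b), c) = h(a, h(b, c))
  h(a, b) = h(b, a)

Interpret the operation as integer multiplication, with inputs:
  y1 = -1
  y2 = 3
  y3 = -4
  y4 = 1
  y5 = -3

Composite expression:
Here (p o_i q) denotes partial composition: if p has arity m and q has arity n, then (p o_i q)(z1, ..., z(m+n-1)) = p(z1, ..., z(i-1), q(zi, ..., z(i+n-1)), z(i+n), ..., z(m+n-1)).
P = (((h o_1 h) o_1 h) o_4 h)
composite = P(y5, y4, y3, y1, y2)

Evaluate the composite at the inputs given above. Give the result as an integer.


-36

h(y5, y4) = -3
h(h(y5, y4), y3) = 12
h(y1, y2) = -3
h(h(h(y5, y4), y3), h(y1, y2)) = -36


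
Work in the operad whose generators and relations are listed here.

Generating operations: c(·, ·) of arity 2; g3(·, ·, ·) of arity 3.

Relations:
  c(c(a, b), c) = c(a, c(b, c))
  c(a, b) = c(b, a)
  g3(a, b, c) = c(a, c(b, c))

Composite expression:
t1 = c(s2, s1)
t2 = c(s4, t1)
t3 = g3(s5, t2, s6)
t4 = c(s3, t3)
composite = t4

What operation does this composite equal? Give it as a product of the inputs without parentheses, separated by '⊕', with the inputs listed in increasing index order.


s1 ⊕ s2 ⊕ s3 ⊕ s4 ⊕ s5 ⊕ s6

With c associative and commutative, the s-input set is all that matters.
c(s2, s1) spells out as s2 ⊕ s1
c(s4, c(s2, s1)) spells out as s4 ⊕ s2 ⊕ s1
g3(s5, c(s4, c(s2, s1)), s6) spells out as s5 ⊕ s4 ⊕ s2 ⊕ s1 ⊕ s6
c(s3, g3(s5, c(s4, c(s2, s1)), s6)) spells out as s3 ⊕ s5 ⊕ s4 ⊕ s2 ⊕ s1 ⊕ s6
the factors in increasing index order: s1 ⊕ s2 ⊕ s3 ⊕ s4 ⊕ s5 ⊕ s6


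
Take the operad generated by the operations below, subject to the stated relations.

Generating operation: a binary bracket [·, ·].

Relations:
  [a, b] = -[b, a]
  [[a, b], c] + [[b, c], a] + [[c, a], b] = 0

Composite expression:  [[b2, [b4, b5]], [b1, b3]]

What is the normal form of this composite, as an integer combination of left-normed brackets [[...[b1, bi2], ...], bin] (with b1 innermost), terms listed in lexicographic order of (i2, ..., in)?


-[[[[b1, b3], b2], b4], b5] + [[[[b1, b3], b2], b5], b4] + [[[[b1, b3], b4], b5], b2] - [[[[b1, b3], b5], b4], b2]


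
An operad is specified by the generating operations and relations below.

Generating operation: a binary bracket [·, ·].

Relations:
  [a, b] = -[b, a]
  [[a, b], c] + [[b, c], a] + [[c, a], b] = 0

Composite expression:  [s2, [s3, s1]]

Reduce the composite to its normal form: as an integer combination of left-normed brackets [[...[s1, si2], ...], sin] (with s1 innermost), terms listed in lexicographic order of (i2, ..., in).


[[s1, s3], s2]


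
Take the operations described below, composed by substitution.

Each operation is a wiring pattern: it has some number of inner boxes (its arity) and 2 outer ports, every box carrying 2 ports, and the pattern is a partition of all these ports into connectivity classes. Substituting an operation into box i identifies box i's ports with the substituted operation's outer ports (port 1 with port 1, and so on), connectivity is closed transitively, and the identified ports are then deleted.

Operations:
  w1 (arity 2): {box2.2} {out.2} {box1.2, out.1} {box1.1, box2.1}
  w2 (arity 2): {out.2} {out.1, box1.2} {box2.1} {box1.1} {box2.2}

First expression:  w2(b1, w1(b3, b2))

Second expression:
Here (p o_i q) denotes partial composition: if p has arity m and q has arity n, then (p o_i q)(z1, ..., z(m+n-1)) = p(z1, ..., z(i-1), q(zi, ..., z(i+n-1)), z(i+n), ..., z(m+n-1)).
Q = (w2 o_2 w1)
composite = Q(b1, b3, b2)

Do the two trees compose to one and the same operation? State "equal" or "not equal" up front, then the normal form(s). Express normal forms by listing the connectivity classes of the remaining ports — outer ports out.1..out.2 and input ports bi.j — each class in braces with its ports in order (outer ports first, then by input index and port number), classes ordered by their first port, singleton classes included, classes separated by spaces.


equal; the common form is {out.1, b1.2} {out.2} {b1.1} {b2.1, b3.1} {b2.2} {b3.2}

Reducing the first expression gives {out.1, b1.2} {out.2} {b1.1} {b2.1, b3.1} {b2.2} {b3.2}
Reducing the second expression gives {out.1, b1.2} {out.2} {b1.1} {b2.1, b3.1} {b2.2} {b3.2}
The normal forms match — equal.


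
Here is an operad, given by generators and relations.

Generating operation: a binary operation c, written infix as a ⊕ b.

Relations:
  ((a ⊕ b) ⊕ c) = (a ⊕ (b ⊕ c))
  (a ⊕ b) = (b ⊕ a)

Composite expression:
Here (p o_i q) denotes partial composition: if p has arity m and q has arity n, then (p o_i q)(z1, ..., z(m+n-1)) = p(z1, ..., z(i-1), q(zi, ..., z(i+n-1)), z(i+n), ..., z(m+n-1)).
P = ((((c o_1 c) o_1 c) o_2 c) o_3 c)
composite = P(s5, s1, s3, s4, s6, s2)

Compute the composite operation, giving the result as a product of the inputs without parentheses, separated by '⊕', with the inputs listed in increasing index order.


Both nesting and order wash out for c; what remains is which s's occur.
(s3 ⊕ s4) unparenthesizes to s3 ⊕ s4
(s1 ⊕ (s3 ⊕ s4)) unparenthesizes to s1 ⊕ s3 ⊕ s4
(s5 ⊕ (s1 ⊕ (s3 ⊕ s4))) unparenthesizes to s5 ⊕ s1 ⊕ s3 ⊕ s4
((s5 ⊕ (s1 ⊕ (s3 ⊕ s4))) ⊕ s6) unparenthesizes to s5 ⊕ s1 ⊕ s3 ⊕ s4 ⊕ s6
(((s5 ⊕ (s1 ⊕ (s3 ⊕ s4))) ⊕ s6) ⊕ s2) unparenthesizes to s5 ⊕ s1 ⊕ s3 ⊕ s4 ⊕ s6 ⊕ s2
the factors in increasing index order: s1 ⊕ s2 ⊕ s3 ⊕ s4 ⊕ s5 ⊕ s6

s1 ⊕ s2 ⊕ s3 ⊕ s4 ⊕ s5 ⊕ s6


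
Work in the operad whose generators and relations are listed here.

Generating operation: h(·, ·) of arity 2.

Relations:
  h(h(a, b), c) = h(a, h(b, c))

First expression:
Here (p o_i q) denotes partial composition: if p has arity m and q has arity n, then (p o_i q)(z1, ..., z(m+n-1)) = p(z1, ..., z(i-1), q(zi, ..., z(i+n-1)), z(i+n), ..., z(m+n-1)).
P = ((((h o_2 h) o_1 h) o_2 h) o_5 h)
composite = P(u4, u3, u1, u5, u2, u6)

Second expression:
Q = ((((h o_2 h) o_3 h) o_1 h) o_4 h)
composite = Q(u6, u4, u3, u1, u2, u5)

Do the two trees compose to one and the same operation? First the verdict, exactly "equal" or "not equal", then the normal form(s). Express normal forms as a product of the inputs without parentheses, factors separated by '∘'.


not equal: they reduce to u4 ∘ u3 ∘ u1 ∘ u5 ∘ u2 ∘ u6 and u6 ∘ u4 ∘ u3 ∘ u1 ∘ u2 ∘ u5


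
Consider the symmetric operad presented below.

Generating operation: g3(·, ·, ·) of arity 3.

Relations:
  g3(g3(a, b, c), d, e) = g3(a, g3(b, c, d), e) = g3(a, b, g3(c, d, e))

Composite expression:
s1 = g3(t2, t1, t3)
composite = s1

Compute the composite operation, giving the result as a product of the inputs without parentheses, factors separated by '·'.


t2 · t1 · t3


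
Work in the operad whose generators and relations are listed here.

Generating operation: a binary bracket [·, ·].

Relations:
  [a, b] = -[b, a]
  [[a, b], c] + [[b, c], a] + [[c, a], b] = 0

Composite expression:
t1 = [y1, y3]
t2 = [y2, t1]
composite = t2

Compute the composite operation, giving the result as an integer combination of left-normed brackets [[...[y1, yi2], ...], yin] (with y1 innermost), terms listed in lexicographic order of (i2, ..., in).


Left-normed coefficients sit on the y1-initial expansion words.
Composite bracket: [y2, [y1, y3]]
Expanding via [a, b] = ab - ba: 4 signed words (2^2 = 4).
Coefficients come from the y1-initial words:
  y1y3y2 appears with sign -1, giving the term -[[y1, y3], y2]

-[[y1, y3], y2]


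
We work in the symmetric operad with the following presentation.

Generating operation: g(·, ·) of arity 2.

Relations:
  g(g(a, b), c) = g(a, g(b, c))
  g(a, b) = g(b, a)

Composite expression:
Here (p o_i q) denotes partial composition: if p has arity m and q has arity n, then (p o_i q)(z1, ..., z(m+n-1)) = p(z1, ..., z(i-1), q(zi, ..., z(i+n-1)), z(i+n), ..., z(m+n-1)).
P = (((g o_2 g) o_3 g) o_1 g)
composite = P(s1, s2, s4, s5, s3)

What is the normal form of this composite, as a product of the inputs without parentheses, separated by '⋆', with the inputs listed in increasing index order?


s1 ⋆ s2 ⋆ s3 ⋆ s4 ⋆ s5


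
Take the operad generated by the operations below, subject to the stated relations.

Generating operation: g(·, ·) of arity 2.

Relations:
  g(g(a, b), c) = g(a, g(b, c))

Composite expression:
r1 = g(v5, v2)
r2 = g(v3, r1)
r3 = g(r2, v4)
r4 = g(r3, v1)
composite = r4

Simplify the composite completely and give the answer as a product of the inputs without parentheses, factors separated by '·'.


v3 · v5 · v2 · v4 · v1

Every regrouping of g is equal, so read the v-inputs in written order.
g(v5, v2) flattens to v5 · v2
g(v3, g(v5, v2)) flattens to v3 · v5 · v2
g(g(v3, g(v5, v2)), v4) flattens to v3 · v5 · v2 · v4
g(g(g(v3, g(v5, v2)), v4), v1) flattens to v3 · v5 · v2 · v4 · v1


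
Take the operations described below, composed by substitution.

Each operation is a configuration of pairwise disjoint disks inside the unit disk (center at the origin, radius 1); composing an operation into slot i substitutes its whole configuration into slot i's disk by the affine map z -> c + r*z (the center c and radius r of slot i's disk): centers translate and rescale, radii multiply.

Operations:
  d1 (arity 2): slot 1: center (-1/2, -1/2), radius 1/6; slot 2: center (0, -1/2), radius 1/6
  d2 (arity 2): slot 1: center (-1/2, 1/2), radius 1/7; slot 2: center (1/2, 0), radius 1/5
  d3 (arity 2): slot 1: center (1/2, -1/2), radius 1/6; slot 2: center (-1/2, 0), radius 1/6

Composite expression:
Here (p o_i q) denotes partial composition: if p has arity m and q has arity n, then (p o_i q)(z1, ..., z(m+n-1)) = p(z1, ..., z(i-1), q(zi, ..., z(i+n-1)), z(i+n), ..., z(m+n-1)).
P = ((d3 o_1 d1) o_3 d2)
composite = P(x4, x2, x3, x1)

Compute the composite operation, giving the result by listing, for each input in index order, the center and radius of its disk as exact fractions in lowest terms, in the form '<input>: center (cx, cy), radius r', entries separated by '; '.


Below d3, radii multiply path by path; the x-disk centers shift.
for x4, the 2-step affine chain lands on center (5/12, -7/12), radius 1/36
for x2, the 2-step affine chain lands on center (1/2, -7/12), radius 1/36
for x3, the 2-step affine chain lands on center (-7/12, 1/12), radius 1/42
for x1, the 2-step affine chain lands on center (-5/12, 0), radius 1/30

x1: center (-5/12, 0), radius 1/30; x2: center (1/2, -7/12), radius 1/36; x3: center (-7/12, 1/12), radius 1/42; x4: center (5/12, -7/12), radius 1/36


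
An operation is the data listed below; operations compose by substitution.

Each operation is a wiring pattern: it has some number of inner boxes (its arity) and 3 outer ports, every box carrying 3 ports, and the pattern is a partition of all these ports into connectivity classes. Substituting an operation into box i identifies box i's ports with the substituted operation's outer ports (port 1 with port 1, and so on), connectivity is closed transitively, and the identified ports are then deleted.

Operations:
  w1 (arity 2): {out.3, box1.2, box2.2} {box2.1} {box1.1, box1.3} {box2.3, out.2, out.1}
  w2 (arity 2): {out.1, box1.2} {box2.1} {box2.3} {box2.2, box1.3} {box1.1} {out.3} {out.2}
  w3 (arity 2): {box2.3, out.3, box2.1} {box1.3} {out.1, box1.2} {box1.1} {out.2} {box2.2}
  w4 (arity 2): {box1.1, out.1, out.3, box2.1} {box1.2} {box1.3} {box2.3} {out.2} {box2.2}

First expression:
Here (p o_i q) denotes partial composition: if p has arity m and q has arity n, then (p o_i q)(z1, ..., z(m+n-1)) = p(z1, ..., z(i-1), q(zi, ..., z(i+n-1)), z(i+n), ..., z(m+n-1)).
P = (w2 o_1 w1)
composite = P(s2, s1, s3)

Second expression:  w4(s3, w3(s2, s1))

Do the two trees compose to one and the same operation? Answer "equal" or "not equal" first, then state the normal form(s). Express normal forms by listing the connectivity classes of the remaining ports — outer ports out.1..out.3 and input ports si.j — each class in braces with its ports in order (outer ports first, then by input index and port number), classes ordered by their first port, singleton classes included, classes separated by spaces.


not equal — first {out.1, s1.3} {out.2} {out.3} {s1.1} {s1.2, s2.2, s3.2} {s2.1, s2.3} {s3.1} {s3.3}, second {out.1, out.3, s2.2, s3.1} {out.2} {s1.1, s1.3} {s1.2} {s2.1} {s2.3} {s3.2} {s3.3}

Reducing the first expression gives {out.1, s1.3} {out.2} {out.3} {s1.1} {s1.2, s2.2, s3.2} {s2.1, s2.3} {s3.1} {s3.3}
Reducing the second expression gives {out.1, out.3, s2.2, s3.1} {out.2} {s1.1, s1.3} {s1.2} {s2.1} {s2.3} {s3.2} {s3.3}
No match — not equal.


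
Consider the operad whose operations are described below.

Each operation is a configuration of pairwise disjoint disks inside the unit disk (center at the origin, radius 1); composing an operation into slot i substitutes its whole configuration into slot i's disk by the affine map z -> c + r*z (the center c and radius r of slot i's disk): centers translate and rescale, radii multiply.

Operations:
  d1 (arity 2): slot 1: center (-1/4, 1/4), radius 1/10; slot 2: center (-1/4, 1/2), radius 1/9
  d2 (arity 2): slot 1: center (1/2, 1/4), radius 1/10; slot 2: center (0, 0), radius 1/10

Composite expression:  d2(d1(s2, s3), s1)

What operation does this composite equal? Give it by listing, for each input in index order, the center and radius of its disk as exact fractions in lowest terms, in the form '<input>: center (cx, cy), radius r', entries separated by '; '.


s1: center (0, 0), radius 1/10; s2: center (19/40, 11/40), radius 1/100; s3: center (19/40, 3/10), radius 1/90

Each s-disk chains the slot maps above it in d2; radii multiply.
input s2: composing its 2 substitution steps yields center (19/40, 11/40), radius 1/100
input s3: composing its 2 substitution steps yields center (19/40, 3/10), radius 1/90
input s1: composing its 1 substitution step yields center (0, 0), radius 1/10


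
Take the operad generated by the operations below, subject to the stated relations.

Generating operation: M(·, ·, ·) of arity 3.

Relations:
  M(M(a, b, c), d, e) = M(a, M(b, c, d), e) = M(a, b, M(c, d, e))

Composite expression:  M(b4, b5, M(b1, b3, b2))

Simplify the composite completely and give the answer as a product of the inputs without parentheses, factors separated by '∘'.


b4 ∘ b5 ∘ b1 ∘ b3 ∘ b2

The M-tree's shape is irrelevant; the b-reading-order decides.
M(b1, b3, b2) collapses to b1 ∘ b3 ∘ b2
M(b4, b5, M(b1, b3, b2)) collapses to b4 ∘ b5 ∘ b1 ∘ b3 ∘ b2


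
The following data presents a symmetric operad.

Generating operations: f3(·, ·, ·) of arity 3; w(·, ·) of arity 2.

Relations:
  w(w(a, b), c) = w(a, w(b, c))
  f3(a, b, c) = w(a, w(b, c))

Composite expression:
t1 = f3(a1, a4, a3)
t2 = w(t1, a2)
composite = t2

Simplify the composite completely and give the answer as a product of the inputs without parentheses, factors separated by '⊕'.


a1 ⊕ a4 ⊕ a3 ⊕ a2

The w-tree's shape is irrelevant; the a-reading-order decides.
f3(a1, a4, a3) collapses to a1 ⊕ a4 ⊕ a3
w(f3(a1, a4, a3), a2) collapses to a1 ⊕ a4 ⊕ a3 ⊕ a2


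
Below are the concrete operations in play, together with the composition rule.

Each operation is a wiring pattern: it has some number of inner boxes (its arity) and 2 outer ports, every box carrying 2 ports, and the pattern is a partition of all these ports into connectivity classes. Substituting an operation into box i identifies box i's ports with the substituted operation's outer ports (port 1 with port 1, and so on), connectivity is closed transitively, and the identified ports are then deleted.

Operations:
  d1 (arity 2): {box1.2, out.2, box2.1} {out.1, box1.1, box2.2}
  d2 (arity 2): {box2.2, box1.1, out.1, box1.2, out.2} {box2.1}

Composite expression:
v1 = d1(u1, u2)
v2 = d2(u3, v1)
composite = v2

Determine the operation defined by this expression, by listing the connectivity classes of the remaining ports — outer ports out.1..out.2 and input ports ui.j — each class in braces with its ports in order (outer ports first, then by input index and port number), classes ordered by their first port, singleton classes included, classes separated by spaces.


{out.1, out.2, u1.2, u2.1, u3.1, u3.2} {u1.1, u2.2}

Two ports join when wires chain via d2-identified ports.
after d1, the pattern on (u1, u2) reads {out.1, u1.1, u2.2} {out.2, u1.2, u2.1} (out.j = its outer ports)
after d2, the pattern on (u3, u1, u2) reads {out.1, out.2, u1.2, u2.1, u3.1, u3.2} {u1.1, u2.2} (out.j = its outer ports)


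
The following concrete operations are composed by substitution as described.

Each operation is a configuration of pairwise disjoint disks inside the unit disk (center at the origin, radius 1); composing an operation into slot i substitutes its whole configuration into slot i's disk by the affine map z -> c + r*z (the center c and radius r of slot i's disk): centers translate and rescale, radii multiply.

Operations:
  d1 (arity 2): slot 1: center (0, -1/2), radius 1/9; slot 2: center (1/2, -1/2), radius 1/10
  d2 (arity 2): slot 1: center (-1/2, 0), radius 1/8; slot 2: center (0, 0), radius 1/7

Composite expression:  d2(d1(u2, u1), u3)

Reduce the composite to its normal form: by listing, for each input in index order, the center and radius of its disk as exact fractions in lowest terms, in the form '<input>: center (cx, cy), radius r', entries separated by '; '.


u1: center (-7/16, -1/16), radius 1/80; u2: center (-1/2, -1/16), radius 1/72; u3: center (0, 0), radius 1/7

Only the slot chain above each u matters under d2; compose those maps.
for u2, the 2-step affine chain lands on center (-1/2, -1/16), radius 1/72
for u1, the 2-step affine chain lands on center (-7/16, -1/16), radius 1/80
for u3, the 1-step affine chain lands on center (0, 0), radius 1/7


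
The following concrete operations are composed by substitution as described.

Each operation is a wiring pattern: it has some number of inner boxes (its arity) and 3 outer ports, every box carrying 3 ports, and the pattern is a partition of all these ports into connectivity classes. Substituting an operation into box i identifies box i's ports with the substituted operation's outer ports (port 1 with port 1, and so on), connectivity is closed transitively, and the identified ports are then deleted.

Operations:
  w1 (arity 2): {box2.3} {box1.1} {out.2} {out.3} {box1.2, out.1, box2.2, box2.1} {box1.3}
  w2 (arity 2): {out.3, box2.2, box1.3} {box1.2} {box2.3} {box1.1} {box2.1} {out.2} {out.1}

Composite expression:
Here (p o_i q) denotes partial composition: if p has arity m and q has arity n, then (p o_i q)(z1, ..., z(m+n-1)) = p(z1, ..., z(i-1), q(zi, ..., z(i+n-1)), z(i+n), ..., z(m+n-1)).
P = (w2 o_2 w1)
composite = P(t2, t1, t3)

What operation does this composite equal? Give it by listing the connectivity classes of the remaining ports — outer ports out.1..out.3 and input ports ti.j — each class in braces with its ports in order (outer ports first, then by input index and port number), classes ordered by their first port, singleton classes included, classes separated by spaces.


{out.1} {out.2} {out.3, t2.3} {t1.1} {t1.2, t3.1, t3.2} {t1.3} {t2.1} {t2.2} {t3.3}

Treat the ports identified at w2 as solder joints: merge, then drop.
w1 over (t1, t3) gives {out.1, t1.2, t3.1, t3.2} {out.2} {out.3} {t1.1} {t1.3} {t3.3}, out.j being that stage's outer ports
w2 over (t2, t1, t3) gives {out.1} {out.2} {out.3, t2.3} {t1.1} {t1.2, t3.1, t3.2} {t1.3} {t2.1} {t2.2} {t3.3}, out.j being that stage's outer ports


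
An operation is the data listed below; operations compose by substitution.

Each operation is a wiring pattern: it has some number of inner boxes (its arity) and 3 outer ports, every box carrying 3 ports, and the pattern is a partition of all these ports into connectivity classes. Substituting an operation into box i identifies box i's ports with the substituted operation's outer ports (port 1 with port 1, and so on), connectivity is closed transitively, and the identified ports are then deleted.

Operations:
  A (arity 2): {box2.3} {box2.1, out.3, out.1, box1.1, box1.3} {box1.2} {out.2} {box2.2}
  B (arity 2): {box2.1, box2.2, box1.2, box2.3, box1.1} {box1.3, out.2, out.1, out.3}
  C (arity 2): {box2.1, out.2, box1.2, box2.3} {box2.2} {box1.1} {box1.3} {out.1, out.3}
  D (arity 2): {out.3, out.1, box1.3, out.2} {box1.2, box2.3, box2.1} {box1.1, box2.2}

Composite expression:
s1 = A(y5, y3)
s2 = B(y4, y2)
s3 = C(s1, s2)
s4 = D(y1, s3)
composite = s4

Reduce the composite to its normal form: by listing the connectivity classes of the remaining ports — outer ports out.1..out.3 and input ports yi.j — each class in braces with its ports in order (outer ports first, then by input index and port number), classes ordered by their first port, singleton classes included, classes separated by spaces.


Connectivity passes through glued D-boundaries; trace each wire chain.
stage A: inputs (y5, y3), connectivity {out.1, out.3, y3.1, y5.1, y5.3} {out.2} {y3.2} {y3.3} {y5.2}, out.j its boundary
stage B: inputs (y4, y2), connectivity {out.1, out.2, out.3, y4.3} {y2.1, y2.2, y2.3, y4.1, y4.2}, out.j its boundary
stage C: inputs (y5, y3, y4, y2), connectivity {out.1, out.3} {out.2, y4.3} {y2.1, y2.2, y2.3, y4.1, y4.2} {y3.1, y5.1, y5.3} {y3.2} {y3.3} {y5.2}, out.j its boundary
stage D: inputs (y1, y5, y3, y4, y2), connectivity {out.1, out.2, out.3, y1.3} {y1.1, y4.3} {y1.2} {y2.1, y2.2, y2.3, y4.1, y4.2} {y3.1, y5.1, y5.3} {y3.2} {y3.3} {y5.2}, out.j its boundary

{out.1, out.2, out.3, y1.3} {y1.1, y4.3} {y1.2} {y2.1, y2.2, y2.3, y4.1, y4.2} {y3.1, y5.1, y5.3} {y3.2} {y3.3} {y5.2}


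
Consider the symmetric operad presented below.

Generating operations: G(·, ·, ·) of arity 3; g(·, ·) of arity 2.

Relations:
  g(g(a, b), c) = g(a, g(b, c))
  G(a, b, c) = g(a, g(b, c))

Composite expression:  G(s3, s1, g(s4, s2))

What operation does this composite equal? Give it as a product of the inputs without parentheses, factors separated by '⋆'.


s3 ⋆ s1 ⋆ s4 ⋆ s2

Key point: G is associative — brackets drop, the s-order remains.
g(s4, s2) collapses to s4 ⋆ s2
G(s3, s1, g(s4, s2)) collapses to s3 ⋆ s1 ⋆ s4 ⋆ s2


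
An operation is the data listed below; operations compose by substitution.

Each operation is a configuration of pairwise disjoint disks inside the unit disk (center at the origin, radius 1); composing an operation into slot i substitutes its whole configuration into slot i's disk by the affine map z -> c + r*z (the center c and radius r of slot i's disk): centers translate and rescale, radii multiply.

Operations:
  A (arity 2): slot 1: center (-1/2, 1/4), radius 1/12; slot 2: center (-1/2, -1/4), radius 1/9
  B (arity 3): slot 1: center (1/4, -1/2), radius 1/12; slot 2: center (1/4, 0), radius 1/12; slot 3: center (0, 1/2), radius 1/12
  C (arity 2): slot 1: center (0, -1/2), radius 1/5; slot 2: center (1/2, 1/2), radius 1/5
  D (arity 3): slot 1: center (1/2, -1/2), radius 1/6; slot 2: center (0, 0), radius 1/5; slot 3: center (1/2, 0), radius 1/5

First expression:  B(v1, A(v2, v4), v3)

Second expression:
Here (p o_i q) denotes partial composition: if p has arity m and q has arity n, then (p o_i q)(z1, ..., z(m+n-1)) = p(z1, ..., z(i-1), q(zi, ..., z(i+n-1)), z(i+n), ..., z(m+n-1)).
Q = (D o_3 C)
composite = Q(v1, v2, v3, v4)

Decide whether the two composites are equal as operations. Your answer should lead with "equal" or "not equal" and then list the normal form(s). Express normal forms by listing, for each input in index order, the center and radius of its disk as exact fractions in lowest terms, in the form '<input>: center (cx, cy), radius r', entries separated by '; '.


not equal — first v1: center (1/4, -1/2), radius 1/12; v2: center (5/24, 1/48), radius 1/144; v3: center (0, 1/2), radius 1/12; v4: center (5/24, -1/48), radius 1/108, second v1: center (1/2, -1/2), radius 1/6; v2: center (0, 0), radius 1/5; v3: center (1/2, -1/10), radius 1/25; v4: center (3/5, 1/10), radius 1/25


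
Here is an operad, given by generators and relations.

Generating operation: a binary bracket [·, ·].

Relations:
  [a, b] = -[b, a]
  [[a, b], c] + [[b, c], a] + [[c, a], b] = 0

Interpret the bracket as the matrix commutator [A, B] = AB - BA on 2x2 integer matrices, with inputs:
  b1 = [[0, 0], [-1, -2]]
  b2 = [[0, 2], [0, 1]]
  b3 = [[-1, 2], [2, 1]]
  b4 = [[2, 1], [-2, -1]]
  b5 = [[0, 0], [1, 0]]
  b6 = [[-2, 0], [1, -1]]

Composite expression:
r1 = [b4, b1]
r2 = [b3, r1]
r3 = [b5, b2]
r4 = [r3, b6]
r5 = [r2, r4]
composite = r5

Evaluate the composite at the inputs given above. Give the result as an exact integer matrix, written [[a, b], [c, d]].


[[40, 0], [-20, -40]]

[b4, b1] = [[-1, -2], [-1, 1]]
[b3, [b4, b1]] = [[2, 8], [-6, -2]]
[b5, b2] = [[-2, 0], [-1, 2]]
[[b5, b2], b6] = [[0, 0], [5, 0]]
[[b3, [b4, b1]], [[b5, b2], b6]] = [[40, 0], [-20, -40]]


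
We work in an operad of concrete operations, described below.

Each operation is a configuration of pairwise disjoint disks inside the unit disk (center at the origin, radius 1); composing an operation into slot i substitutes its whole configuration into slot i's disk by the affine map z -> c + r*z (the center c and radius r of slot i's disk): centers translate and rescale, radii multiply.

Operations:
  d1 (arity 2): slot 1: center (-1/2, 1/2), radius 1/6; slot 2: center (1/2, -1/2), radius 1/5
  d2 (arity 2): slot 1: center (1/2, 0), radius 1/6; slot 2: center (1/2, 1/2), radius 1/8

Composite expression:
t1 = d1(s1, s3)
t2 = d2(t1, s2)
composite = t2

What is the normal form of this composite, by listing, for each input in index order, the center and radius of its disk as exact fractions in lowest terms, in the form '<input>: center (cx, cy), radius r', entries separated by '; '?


s1: center (5/12, 1/12), radius 1/36; s2: center (1/2, 1/2), radius 1/8; s3: center (7/12, -1/12), radius 1/30

Only the slot chain above each s matters under d2; compose those maps.
for s1, the 2-step affine chain lands on center (5/12, 1/12), radius 1/36
for s3, the 2-step affine chain lands on center (7/12, -1/12), radius 1/30
for s2, the 1-step affine chain lands on center (1/2, 1/2), radius 1/8


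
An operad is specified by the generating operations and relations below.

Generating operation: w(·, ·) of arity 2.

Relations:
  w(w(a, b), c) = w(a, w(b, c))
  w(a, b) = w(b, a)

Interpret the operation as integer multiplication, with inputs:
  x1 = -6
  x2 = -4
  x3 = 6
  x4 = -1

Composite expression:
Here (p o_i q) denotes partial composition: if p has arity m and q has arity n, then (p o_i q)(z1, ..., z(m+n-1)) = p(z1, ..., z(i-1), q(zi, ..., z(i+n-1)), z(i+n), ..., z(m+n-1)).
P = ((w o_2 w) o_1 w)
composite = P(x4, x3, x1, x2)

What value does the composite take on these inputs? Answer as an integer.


w(x4, x3) = -6
w(x1, x2) = 24
w(w(x4, x3), w(x1, x2)) = -144

-144


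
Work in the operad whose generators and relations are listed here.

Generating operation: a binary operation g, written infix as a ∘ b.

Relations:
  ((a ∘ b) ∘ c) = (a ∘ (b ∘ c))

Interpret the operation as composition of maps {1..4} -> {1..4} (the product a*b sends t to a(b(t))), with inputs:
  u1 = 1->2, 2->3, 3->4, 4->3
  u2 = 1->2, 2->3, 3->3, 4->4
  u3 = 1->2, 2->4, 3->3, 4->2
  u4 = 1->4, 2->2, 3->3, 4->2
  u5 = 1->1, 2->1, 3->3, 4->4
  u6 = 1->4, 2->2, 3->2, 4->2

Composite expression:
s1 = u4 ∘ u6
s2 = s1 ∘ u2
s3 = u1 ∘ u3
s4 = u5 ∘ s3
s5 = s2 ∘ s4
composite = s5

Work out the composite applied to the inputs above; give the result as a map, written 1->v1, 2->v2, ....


(u4 ∘ u6) = 1->2, 2->2, 3->2, 4->2
((u4 ∘ u6) ∘ u2) = 1->2, 2->2, 3->2, 4->2
(u1 ∘ u3) = 1->3, 2->3, 3->4, 4->3
(u5 ∘ (u1 ∘ u3)) = 1->3, 2->3, 3->4, 4->3
(((u4 ∘ u6) ∘ u2) ∘ (u5 ∘ (u1 ∘ u3))) = 1->2, 2->2, 3->2, 4->2

1->2, 2->2, 3->2, 4->2


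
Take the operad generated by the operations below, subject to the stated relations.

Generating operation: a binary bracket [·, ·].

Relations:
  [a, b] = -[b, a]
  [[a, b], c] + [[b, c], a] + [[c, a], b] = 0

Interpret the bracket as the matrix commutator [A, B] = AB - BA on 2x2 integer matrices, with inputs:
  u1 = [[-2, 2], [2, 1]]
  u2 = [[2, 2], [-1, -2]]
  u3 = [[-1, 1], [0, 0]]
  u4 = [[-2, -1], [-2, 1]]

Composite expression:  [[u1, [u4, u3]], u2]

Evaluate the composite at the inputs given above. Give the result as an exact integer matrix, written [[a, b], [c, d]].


[[-32, 32], [80, 32]]

[u4, u3] = [[2, -4], [2, -2]]
[u1, [u4, u3]] = [[12, 4], [14, -12]]
[[u1, [u4, u3]], u2] = [[-32, 32], [80, 32]]


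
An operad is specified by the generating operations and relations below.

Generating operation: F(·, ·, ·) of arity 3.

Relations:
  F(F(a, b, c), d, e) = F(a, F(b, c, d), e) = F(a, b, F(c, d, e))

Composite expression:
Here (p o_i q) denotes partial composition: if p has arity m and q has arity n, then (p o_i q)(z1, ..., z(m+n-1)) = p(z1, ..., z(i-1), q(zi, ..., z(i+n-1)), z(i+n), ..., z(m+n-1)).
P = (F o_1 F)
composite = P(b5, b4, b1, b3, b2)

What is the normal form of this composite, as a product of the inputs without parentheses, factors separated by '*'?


Every regrouping of F is equal, so read the b-inputs in written order.
F(b5, b4, b1) unparenthesizes to b5 * b4 * b1
F(F(b5, b4, b1), b3, b2) unparenthesizes to b5 * b4 * b1 * b3 * b2

b5 * b4 * b1 * b3 * b2


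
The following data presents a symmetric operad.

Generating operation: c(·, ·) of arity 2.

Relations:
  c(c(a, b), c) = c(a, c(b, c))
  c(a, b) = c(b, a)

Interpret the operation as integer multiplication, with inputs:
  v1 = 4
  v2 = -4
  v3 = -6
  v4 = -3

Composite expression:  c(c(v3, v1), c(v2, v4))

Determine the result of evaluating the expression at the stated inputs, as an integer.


-288

c(v3, v1) = -24
c(v2, v4) = 12
c(c(v3, v1), c(v2, v4)) = -288


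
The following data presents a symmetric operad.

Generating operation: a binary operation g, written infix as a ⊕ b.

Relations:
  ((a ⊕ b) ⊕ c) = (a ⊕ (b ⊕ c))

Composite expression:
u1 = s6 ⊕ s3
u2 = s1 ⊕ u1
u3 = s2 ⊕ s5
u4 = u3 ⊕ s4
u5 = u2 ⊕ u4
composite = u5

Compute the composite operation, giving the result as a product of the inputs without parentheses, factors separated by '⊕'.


s1 ⊕ s6 ⊕ s3 ⊕ s2 ⊕ s5 ⊕ s4

Every regrouping of g is equal, so read the s-inputs in written order.
(s6 ⊕ s3) flattens to s6 ⊕ s3
(s1 ⊕ (s6 ⊕ s3)) flattens to s1 ⊕ s6 ⊕ s3
(s2 ⊕ s5) flattens to s2 ⊕ s5
((s2 ⊕ s5) ⊕ s4) flattens to s2 ⊕ s5 ⊕ s4
((s1 ⊕ (s6 ⊕ s3)) ⊕ ((s2 ⊕ s5) ⊕ s4)) flattens to s1 ⊕ s6 ⊕ s3 ⊕ s2 ⊕ s5 ⊕ s4


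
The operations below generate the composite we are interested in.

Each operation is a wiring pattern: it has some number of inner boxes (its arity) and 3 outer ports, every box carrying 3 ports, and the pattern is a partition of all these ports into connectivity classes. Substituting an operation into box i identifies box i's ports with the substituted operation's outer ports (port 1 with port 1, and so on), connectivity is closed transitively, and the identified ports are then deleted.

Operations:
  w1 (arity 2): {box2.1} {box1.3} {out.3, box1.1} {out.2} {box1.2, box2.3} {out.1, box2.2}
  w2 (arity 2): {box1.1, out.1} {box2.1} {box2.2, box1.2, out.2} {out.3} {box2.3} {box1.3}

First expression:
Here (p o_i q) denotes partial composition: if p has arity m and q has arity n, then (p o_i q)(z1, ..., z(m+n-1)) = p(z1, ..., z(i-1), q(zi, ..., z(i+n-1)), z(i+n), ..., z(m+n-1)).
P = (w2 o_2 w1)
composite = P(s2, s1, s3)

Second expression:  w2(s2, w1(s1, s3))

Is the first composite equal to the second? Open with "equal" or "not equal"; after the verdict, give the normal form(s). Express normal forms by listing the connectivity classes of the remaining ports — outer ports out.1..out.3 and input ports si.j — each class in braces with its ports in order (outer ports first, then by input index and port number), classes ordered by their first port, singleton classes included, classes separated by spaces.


equal: each reduces to {out.1, s2.1} {out.2, s2.2} {out.3} {s1.1} {s1.2, s3.3} {s1.3} {s2.3} {s3.1} {s3.2}

Reducing the first expression gives {out.1, s2.1} {out.2, s2.2} {out.3} {s1.1} {s1.2, s3.3} {s1.3} {s2.3} {s3.1} {s3.2}
Reducing the second expression gives {out.1, s2.1} {out.2, s2.2} {out.3} {s1.1} {s1.2, s3.3} {s1.3} {s2.3} {s3.1} {s3.2}
One common form — equal.


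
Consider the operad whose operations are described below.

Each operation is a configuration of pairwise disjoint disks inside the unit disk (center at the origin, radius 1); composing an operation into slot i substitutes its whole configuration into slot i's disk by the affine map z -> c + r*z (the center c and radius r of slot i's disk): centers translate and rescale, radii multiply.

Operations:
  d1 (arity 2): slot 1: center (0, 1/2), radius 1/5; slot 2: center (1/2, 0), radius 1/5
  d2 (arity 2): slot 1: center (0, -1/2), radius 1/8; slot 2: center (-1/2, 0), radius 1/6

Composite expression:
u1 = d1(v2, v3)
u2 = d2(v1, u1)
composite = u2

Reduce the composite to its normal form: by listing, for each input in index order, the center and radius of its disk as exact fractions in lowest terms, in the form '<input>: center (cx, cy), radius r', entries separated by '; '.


v1: center (0, -1/2), radius 1/8; v2: center (-1/2, 1/12), radius 1/30; v3: center (-5/12, 0), radius 1/30

Affine substitution under d2: radii multiply and v-centers shift.
for v1, the 1-step affine chain lands on center (0, -1/2), radius 1/8
for v2, the 2-step affine chain lands on center (-1/2, 1/12), radius 1/30
for v3, the 2-step affine chain lands on center (-5/12, 0), radius 1/30


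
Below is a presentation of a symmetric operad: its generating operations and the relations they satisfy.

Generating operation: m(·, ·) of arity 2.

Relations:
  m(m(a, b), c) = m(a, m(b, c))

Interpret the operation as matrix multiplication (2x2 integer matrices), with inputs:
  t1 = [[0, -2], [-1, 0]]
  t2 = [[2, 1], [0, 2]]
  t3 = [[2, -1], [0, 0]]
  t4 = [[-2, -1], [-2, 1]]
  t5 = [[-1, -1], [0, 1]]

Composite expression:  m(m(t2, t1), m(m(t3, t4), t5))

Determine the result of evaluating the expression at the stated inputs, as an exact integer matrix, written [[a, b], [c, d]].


[[-2, 1], [-4, 2]]

m(t2, t1) = [[-1, -4], [-2, 0]]
m(t3, t4) = [[-2, -3], [0, 0]]
m(m(t3, t4), t5) = [[2, -1], [0, 0]]
m(m(t2, t1), m(m(t3, t4), t5)) = [[-2, 1], [-4, 2]]


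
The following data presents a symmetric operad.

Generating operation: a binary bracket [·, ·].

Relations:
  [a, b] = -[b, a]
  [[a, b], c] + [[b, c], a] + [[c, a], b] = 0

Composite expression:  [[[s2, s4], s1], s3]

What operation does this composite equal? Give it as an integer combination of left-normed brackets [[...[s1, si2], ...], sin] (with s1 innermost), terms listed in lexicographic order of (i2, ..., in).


-[[[s1, s2], s4], s3] + [[[s1, s4], s2], s3]

Left-normed coefficients sit on the s1-initial expansion words.
Composite bracket: [[[s2, s4], s1], s3]
Applying ab - ba throughout gives 8 signed words (2^3 = 8).
Words beginning with s1 determine it all:
  word s1s2s4s3 has sign -1, contributing -[[[s1, s2], s4], s3]
  word s1s4s2s3 has sign +1, contributing +[[[s1, s4], s2], s3]


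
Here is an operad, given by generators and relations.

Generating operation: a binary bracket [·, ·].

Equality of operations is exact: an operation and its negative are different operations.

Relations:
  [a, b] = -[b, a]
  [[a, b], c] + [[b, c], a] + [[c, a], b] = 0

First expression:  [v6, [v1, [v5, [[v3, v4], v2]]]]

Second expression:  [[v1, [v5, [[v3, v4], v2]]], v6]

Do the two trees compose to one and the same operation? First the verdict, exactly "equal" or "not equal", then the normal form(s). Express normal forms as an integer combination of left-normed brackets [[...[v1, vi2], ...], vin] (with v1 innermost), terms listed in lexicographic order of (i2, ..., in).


not equal; the first gives -[[[[[v1, v2], v3], v4], v5], v6] + [[[[[v1, v2], v4], v3], v5], v6] + [[[[[v1, v3], v4], v2], v5], v6] - [[[[[v1, v4], v3], v2], v5], v6] + [[[[[v1, v5], v2], v3], v4], v6] - [[[[[v1, v5], v2], v4], v3], v6] - [[[[[v1, v5], v3], v4], v2], v6] + [[[[[v1, v5], v4], v3], v2], v6] and the second [[[[[v1, v2], v3], v4], v5], v6] - [[[[[v1, v2], v4], v3], v5], v6] - [[[[[v1, v3], v4], v2], v5], v6] + [[[[[v1, v4], v3], v2], v5], v6] - [[[[[v1, v5], v2], v3], v4], v6] + [[[[[v1, v5], v2], v4], v3], v6] + [[[[[v1, v5], v3], v4], v2], v6] - [[[[[v1, v5], v4], v3], v2], v6]

Normal form of the first expression: -[[[[[v1, v2], v3], v4], v5], v6] + [[[[[v1, v2], v4], v3], v5], v6] + [[[[[v1, v3], v4], v2], v5], v6] - [[[[[v1, v4], v3], v2], v5], v6] + [[[[[v1, v5], v2], v3], v4], v6] - [[[[[v1, v5], v2], v4], v3], v6] - [[[[[v1, v5], v3], v4], v2], v6] + [[[[[v1, v5], v4], v3], v2], v6]
Normal form of the second expression: [[[[[v1, v2], v3], v4], v5], v6] - [[[[[v1, v2], v4], v3], v5], v6] - [[[[[v1, v3], v4], v2], v5], v6] + [[[[[v1, v4], v3], v2], v5], v6] - [[[[[v1, v5], v2], v3], v4], v6] + [[[[[v1, v5], v2], v4], v3], v6] + [[[[[v1, v5], v3], v4], v2], v6] - [[[[[v1, v5], v4], v3], v2], v6]
They disagree, so not equal.


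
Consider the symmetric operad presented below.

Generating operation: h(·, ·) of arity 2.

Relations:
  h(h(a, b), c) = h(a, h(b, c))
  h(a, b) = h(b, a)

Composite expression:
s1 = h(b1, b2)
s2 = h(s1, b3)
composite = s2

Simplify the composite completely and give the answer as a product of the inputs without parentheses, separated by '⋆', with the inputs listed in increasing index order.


b1 ⋆ b2 ⋆ b3

Shape and order are irrelevant to h; the b-input set decides.
h(b1, b2) spells out as b1 ⋆ b2
h(h(b1, b2), b3) spells out as b1 ⋆ b2 ⋆ b3
reordering the factors by index: b1 ⋆ b2 ⋆ b3


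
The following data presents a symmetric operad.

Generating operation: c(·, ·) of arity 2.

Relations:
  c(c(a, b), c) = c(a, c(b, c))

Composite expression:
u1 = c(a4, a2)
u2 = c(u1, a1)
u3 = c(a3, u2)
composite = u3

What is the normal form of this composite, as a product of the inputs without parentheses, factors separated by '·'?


a3 · a4 · a2 · a1


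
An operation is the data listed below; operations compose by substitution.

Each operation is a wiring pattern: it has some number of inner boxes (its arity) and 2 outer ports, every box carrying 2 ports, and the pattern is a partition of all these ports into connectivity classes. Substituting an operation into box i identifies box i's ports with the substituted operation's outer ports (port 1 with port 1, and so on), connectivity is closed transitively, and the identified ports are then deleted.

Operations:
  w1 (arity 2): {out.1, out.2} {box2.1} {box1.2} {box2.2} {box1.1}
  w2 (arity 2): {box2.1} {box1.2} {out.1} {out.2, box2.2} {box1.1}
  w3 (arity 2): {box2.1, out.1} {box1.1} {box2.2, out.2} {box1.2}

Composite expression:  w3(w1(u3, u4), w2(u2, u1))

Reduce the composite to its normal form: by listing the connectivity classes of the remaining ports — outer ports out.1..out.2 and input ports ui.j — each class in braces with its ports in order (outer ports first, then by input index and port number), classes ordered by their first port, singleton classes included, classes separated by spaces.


{out.1} {out.2, u1.2} {u1.1} {u2.1} {u2.2} {u3.1} {u3.2} {u4.1} {u4.2}

Reachability decides: close wires over w3-identified ports.
through w1, on inputs (u3, u4): {out.1, out.2} {u3.1} {u3.2} {u4.1} {u4.2} (out.j = stage outer ports)
through w2, on inputs (u2, u1): {out.1} {out.2, u1.2} {u1.1} {u2.1} {u2.2} (out.j = stage outer ports)
through w3, on inputs (u3, u4, u2, u1): {out.1} {out.2, u1.2} {u1.1} {u2.1} {u2.2} {u3.1} {u3.2} {u4.1} {u4.2} (out.j = stage outer ports)


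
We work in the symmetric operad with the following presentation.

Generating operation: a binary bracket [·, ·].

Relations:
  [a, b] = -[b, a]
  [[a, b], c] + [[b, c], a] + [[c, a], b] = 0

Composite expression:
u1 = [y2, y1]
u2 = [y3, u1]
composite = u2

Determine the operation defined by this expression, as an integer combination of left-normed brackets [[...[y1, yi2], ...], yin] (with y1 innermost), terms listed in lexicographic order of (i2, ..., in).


Antisymmetry and Jacobi reduce to y1-anchored left-normed brackets.
Composite bracket: [y3, [y2, y1]]
Each bracket splits as ab - ba, giving 4 signed words (2^2 = 4).
Coefficients come from the y1-initial words:
  y1y2y3 (sign +1) contributes +[[y1, y2], y3]

[[y1, y2], y3]
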